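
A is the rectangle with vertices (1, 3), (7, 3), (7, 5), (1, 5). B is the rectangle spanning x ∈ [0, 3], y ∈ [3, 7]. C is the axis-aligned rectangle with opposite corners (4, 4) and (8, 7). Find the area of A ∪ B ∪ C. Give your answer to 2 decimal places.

29.00

By inclusion–exclusion:
Individual areas: |A| = 12, |B| = 12, |C| = 12.
|A∩B|: x∈[1,3], y∈[3,5] → 2·2 = 4.
|A∩C|: x∈[4,7], y∈[4,5] → 3·1 = 3.
|B∩C| = 0 (no overlap).
|A∩B∩C| = 0.
|A ∪ B ∪ C| = 36 − 7 + 0 = 29.00.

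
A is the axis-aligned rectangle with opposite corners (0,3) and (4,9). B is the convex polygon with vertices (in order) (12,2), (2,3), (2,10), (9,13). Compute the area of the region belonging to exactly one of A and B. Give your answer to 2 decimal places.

78.00

|A| = 24, |B| = 78, |A∩B| = 12.
|A △ B| = |A| + |B| − 2·|A∩B| = 24 + 78 − 24 = 78.00.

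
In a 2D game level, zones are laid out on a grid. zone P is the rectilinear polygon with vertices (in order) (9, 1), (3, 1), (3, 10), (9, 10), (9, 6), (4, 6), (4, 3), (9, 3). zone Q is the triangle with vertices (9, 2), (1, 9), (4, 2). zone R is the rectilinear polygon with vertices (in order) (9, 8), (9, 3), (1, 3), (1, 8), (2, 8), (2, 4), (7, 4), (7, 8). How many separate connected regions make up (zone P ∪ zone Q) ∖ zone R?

(zone P ∪ zone Q) ∖ zone R splits into 2 disjoint pieces (area 12, area 27.6786).

2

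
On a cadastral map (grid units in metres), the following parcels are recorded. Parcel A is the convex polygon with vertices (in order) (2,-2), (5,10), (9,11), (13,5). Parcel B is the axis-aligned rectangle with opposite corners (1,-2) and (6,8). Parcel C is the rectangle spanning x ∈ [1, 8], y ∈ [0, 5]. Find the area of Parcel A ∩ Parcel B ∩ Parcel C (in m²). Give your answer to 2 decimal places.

The intersection is the polygon with vertices (6,0.545), (5.143,0), (2.5,0), (3.75,5), (6,5).
By the shoelace formula its area is 14.14.

14.14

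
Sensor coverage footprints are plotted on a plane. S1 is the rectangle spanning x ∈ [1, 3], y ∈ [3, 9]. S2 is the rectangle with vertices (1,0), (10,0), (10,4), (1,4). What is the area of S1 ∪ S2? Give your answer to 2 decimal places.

By inclusion–exclusion:
Individual areas: |S1| = 12, |S2| = 36.
|S1∩S2|: x∈[1,3], y∈[3,4] → 2·1 = 2.
|S1 ∪ S2| = 48 − 2 = 46.00.

46.00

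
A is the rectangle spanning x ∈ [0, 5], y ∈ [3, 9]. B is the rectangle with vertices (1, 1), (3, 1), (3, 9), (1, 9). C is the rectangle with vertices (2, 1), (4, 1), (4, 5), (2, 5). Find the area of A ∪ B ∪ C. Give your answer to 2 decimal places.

By inclusion–exclusion:
Individual areas: |A| = 30, |B| = 16, |C| = 8.
|A∩B|: x∈[1,3], y∈[3,9] → 2·6 = 12.
|A∩C|: x∈[2,4], y∈[3,5] → 2·2 = 4.
|B∩C|: x∈[2,3], y∈[1,5] → 1·4 = 4.
|A∩B∩C| = 2.
|A ∪ B ∪ C| = 54 − 20 + 2 = 36.00.

36.00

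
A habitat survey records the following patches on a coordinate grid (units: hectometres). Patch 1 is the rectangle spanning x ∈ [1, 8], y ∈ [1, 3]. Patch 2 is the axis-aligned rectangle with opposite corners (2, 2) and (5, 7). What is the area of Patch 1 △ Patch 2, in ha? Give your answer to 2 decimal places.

|Patch 1∩Patch 2|: x∈[2,5], y∈[2,3] → 3·1 = 3.
|Patch 1 △ Patch 2| = |Patch 1| + |Patch 2| − 2·|Patch 1∩Patch 2| = 14 + 15 − 6 = 23.00.

23.00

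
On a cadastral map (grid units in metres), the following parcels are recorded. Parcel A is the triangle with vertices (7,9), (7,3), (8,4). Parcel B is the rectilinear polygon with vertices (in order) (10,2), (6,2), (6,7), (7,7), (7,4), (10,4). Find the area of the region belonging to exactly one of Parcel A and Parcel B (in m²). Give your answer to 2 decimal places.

|Parcel A| = 3, |Parcel B| = 11, |Parcel A∩Parcel B| = 0.5.
|Parcel A △ Parcel B| = |Parcel A| + |Parcel B| − 2·|Parcel A∩Parcel B| = 3 + 11 − 1 = 13.00.

13.00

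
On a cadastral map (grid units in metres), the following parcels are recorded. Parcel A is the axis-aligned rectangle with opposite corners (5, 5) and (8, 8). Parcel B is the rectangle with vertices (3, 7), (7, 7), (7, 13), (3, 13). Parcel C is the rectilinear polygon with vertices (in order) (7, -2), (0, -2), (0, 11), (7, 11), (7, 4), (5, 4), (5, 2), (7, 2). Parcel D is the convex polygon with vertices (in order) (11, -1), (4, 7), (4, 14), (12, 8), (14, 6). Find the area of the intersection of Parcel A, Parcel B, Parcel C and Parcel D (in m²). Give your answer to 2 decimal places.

The intersection is the polygon with vertices (7,7), (5,7), (5,8), (7,8).
By the shoelace formula its area is 2.00.

2.00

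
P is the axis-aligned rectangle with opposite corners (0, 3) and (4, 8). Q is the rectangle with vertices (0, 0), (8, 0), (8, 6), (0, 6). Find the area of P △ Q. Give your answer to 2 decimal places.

44.00

|P∩Q|: x∈[0,4], y∈[3,6] → 4·3 = 12.
|P △ Q| = |P| + |Q| − 2·|P∩Q| = 20 + 48 − 24 = 44.00.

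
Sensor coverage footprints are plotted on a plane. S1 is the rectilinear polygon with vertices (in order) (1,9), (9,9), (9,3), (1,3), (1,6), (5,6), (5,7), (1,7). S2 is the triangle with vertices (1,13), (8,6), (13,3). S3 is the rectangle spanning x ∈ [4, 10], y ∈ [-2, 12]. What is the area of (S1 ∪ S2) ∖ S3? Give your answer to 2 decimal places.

16.80

|S1 ∪ S2| = 47.4667.
|(S1 ∪ S2) ∩ S3| = 30.6667.
|(S1 ∪ S2) ∖ S3| = 47.4667 − 30.6667 = 16.80.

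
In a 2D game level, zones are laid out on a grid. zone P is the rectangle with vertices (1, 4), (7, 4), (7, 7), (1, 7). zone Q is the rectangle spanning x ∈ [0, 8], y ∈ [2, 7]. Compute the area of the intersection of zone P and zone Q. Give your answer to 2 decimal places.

18.00

|zone P∩zone Q|: x∈[1,7], y∈[4,7] → 6·3 = 18.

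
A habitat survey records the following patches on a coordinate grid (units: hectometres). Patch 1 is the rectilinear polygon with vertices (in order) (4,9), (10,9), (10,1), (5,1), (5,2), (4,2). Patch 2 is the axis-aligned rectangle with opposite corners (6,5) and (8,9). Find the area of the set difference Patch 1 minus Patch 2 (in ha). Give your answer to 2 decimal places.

39.00

|Patch 1| = 47, |Patch 1∩Patch 2| = 8.
|Patch 1 ∖ Patch 2| = |Patch 1| − |Patch 1∩Patch 2| = 47 − 8 = 39.00.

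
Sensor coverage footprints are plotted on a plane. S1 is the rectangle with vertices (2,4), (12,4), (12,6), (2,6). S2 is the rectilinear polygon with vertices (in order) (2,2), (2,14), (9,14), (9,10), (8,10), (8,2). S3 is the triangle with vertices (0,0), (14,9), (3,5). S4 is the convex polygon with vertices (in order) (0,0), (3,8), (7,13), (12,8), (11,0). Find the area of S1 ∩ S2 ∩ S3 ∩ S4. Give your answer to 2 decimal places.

7.91

The intersection is the polygon with vertices (6.222,4), (2.4,4), (3,5), (5.75,6), (8,6), (8,5.143).
By the shoelace formula its area is 7.91.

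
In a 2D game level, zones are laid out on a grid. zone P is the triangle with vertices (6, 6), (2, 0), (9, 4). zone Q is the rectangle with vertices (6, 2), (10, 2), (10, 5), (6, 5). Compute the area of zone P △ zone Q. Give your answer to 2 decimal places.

15.36

|zone P| = 13, |zone Q| = 12, |zone P∩zone Q| = 4.8214.
|zone P △ zone Q| = |zone P| + |zone Q| − 2·|zone P∩zone Q| = 13 + 12 − 9.6429 = 15.36.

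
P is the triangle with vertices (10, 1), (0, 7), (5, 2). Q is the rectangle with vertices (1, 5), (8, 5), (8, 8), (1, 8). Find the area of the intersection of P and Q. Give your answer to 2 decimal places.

1.13

The intersection is the polygon with vertices (3.333,5), (2,5), (1,6), (1,6.4).
By the shoelace formula its area is 1.13.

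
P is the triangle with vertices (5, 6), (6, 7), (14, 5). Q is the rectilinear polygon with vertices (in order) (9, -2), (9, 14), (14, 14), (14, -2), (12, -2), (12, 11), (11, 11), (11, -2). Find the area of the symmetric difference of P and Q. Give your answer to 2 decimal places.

69.22

|P| = 5, |Q| = 67, |P∩Q| = 1.3889.
|P △ Q| = |P| + |Q| − 2·|P∩Q| = 5 + 67 − 2.7778 = 69.22.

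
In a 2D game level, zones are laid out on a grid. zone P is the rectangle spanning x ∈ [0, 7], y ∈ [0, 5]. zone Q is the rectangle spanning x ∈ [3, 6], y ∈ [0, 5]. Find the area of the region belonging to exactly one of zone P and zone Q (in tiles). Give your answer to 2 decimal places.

20.00

|zone P∩zone Q|: x∈[3,6], y∈[0,5] → 3·5 = 15.
|zone P △ zone Q| = |zone P| + |zone Q| − 2·|zone P∩zone Q| = 35 + 15 − 30 = 20.00.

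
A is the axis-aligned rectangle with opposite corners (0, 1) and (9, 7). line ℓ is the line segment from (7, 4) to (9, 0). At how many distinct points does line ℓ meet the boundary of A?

1

The segment meets the boundary at (8.5,1).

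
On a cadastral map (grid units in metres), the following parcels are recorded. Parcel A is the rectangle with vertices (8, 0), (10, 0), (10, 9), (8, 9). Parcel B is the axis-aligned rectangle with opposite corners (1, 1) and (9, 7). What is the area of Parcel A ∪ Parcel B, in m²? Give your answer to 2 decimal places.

60.00

By inclusion–exclusion:
Individual areas: |Parcel A| = 18, |Parcel B| = 48.
|Parcel A∩Parcel B|: x∈[8,9], y∈[1,7] → 1·6 = 6.
|Parcel A ∪ Parcel B| = 66 − 6 = 60.00.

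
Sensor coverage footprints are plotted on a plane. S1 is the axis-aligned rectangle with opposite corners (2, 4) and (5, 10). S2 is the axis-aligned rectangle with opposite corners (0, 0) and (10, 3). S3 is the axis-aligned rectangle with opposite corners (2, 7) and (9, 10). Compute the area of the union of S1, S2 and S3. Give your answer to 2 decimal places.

60.00

By inclusion–exclusion:
Individual areas: |S1| = 18, |S2| = 30, |S3| = 21.
|S1∩S2| = 0 (no overlap).
|S1∩S3|: x∈[2,5], y∈[7,10] → 3·3 = 9.
|S2∩S3| = 0 (no overlap).
|S1∩S2∩S3| = 0.
|S1 ∪ S2 ∪ S3| = 69 − 9 + 0 = 60.00.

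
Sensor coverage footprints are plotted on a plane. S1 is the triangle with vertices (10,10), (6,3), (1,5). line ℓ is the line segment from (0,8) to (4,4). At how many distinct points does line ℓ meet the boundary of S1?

1

The segment meets the boundary at (2.286,5.714).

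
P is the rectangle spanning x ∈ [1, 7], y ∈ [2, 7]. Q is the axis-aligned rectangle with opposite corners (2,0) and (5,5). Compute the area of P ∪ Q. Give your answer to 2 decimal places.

36.00

By inclusion–exclusion:
Individual areas: |P| = 30, |Q| = 15.
|P∩Q|: x∈[2,5], y∈[2,5] → 3·3 = 9.
|P ∪ Q| = 45 − 9 = 36.00.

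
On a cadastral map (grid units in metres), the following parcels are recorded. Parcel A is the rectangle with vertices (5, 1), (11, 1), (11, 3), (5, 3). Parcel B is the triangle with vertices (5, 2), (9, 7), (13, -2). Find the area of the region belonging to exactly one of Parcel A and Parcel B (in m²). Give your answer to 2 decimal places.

|Parcel A| = 12, |Parcel B| = 28, |Parcel A∩Parcel B| = 10.5444.
|Parcel A △ Parcel B| = |Parcel A| + |Parcel B| − 2·|Parcel A∩Parcel B| = 12 + 28 − 21.0889 = 18.91.

18.91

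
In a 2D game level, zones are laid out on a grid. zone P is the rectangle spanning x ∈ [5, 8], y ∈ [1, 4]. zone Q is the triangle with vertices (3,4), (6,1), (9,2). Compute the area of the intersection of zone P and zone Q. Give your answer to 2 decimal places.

The intersection is the polygon with vertices (8,1.667), (6,1), (5,2), (5,3.333), (8,2.333).
By the shoelace formula its area is 4.33.

4.33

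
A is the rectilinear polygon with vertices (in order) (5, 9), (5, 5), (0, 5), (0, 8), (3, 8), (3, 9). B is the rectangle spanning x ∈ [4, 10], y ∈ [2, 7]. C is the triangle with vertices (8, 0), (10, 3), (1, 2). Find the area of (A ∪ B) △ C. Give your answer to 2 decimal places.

50.17

|A ∪ B| = 45.
|(A ∪ B) ∩ C| = 3.6667.
|(A ∪ B) △ C| = 45 + 12.5 − 7.3333 = 50.17.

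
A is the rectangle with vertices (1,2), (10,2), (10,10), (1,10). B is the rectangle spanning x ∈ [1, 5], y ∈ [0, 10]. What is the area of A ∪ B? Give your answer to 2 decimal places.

By inclusion–exclusion:
Individual areas: |A| = 72, |B| = 40.
|A∩B|: x∈[1,5], y∈[2,10] → 4·8 = 32.
|A ∪ B| = 112 − 32 = 80.00.

80.00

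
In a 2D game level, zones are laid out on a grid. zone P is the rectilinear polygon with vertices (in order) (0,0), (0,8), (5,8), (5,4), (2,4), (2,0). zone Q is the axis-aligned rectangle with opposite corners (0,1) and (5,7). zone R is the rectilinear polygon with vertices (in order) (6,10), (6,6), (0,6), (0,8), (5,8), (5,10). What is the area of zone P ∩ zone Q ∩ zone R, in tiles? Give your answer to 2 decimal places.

The intersection is the polygon with vertices (5,7), (5,6), (0,6), (0,7).
By the shoelace formula its area is 5.00.

5.00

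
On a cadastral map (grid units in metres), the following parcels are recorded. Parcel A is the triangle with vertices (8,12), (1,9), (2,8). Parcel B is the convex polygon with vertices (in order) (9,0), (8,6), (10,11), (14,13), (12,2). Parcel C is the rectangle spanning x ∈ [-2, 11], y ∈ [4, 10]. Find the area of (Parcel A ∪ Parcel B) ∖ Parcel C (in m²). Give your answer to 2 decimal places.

|Parcel A ∪ Parcel B| = 49.
|(Parcel A ∪ Parcel B) ∩ Parcel C| = 17.8.
|(Parcel A ∪ Parcel B) ∖ Parcel C| = 49 − 17.8 = 31.20.

31.20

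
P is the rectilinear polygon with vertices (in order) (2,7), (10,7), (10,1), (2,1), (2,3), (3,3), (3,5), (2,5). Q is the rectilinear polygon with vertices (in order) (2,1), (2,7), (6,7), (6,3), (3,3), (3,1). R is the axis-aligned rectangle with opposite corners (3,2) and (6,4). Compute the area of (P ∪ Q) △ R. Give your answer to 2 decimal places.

42.00

|P ∪ Q| = 48.
|(P ∪ Q) ∩ R| = 6.
|(P ∪ Q) △ R| = 48 + 6 − 12 = 42.00.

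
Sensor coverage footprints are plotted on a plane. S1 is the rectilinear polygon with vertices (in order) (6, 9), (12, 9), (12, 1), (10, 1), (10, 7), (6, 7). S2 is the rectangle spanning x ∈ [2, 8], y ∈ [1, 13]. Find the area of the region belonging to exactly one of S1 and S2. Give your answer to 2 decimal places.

|S1| = 24, |S2| = 72, |S1∩S2| = 4.
|S1 △ S2| = |S1| + |S2| − 2·|S1∩S2| = 24 + 72 − 8 = 88.00.

88.00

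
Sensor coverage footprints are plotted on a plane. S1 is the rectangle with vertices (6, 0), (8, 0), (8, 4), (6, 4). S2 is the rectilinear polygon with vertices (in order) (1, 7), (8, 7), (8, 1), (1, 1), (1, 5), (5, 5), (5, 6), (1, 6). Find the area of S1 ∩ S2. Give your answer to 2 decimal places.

6.00

The intersection is the polygon with vertices (8,1), (6,1), (6,4), (8,4).
By the shoelace formula its area is 6.00.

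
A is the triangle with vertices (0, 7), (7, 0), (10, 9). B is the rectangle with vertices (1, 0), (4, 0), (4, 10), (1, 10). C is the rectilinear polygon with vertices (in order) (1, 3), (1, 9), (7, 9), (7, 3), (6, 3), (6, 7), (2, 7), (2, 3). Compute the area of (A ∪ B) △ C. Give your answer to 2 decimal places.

|A ∪ B| = 63.
|(A ∪ B) ∩ C| = 17.3.
|(A ∪ B) △ C| = 63 + 20 − 34.6 = 48.40.

48.40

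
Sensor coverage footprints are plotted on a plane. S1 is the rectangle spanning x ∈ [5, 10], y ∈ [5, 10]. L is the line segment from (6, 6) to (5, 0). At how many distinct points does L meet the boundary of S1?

1

The segment meets the boundary at (5.833,5).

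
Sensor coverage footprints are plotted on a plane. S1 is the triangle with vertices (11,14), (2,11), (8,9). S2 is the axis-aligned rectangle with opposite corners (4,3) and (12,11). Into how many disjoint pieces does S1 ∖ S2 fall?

1

S1 ∖ S2 is a single connected region.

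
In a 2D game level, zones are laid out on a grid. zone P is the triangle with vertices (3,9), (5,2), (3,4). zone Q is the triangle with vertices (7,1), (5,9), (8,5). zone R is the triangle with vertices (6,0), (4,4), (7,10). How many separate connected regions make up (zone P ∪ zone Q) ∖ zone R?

(zone P ∪ zone Q) ∖ zone R splits into 3 disjoint pieces (area 4.4545, area 0.6, area 4.9664).

3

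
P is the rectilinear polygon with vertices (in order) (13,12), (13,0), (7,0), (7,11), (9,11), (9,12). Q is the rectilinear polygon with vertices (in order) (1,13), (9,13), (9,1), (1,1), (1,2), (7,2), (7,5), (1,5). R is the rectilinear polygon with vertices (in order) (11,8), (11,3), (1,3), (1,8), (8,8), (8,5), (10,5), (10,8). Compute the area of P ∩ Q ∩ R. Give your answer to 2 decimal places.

7.00

The intersection is the polygon with vertices (7,5), (7,8), (8,8), (8,5), (9,5), (9,3), (7,3).
By the shoelace formula its area is 7.00.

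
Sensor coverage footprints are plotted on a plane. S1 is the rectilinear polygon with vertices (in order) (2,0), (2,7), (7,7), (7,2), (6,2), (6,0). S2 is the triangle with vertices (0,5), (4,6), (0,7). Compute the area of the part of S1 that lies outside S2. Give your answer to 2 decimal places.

32.00

|S1| = 33, |S1∩S2| = 1.
|S1 ∖ S2| = |S1| − |S1∩S2| = 33 − 1 = 32.00.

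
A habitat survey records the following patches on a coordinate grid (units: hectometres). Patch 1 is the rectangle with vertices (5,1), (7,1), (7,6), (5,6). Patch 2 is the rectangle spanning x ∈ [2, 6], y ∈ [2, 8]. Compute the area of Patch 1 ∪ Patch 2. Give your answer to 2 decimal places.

30.00

By inclusion–exclusion:
Individual areas: |Patch 1| = 10, |Patch 2| = 24.
|Patch 1∩Patch 2|: x∈[5,6], y∈[2,6] → 1·4 = 4.
|Patch 1 ∪ Patch 2| = 34 − 4 = 30.00.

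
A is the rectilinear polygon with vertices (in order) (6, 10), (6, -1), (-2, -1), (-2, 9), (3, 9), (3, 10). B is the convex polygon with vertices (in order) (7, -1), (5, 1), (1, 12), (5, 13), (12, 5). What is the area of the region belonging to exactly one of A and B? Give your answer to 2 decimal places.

|A| = 83, |B| = 77, |A∩B| = 23.1364.
|A △ B| = |A| + |B| − 2·|A∩B| = 83 + 77 − 46.2727 = 113.73.

113.73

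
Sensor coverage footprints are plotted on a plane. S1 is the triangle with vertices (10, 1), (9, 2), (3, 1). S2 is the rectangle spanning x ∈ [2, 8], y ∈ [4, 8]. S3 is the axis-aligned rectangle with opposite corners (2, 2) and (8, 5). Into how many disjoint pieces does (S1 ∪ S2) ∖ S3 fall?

2

(S1 ∪ S2) ∖ S3 splits into 2 disjoint pieces (area 3.5, area 18).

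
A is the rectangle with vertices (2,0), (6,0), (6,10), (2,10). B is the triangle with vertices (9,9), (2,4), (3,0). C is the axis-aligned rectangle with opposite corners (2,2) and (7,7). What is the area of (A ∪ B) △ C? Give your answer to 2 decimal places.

25.06

|A ∪ B| = 43.5357.
|(A ∪ B) ∩ C| = 21.7357.
|(A ∪ B) △ C| = 43.5357 + 25 − 43.4714 = 25.06.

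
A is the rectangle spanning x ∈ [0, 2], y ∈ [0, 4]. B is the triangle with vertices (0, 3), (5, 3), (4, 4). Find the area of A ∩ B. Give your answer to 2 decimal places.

0.50

The intersection is the polygon with vertices (2,3), (0,3), (2,3.5).
By the shoelace formula its area is 0.50.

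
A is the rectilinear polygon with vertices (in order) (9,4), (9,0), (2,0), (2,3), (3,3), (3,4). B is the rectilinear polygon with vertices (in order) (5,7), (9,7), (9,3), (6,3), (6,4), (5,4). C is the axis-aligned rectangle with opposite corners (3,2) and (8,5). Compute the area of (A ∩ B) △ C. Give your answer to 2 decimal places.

|A ∩ B| = 3.
|(A ∩ B) ∩ C| = 2.
|(A ∩ B) △ C| = 3 + 15 − 4 = 14.00.

14.00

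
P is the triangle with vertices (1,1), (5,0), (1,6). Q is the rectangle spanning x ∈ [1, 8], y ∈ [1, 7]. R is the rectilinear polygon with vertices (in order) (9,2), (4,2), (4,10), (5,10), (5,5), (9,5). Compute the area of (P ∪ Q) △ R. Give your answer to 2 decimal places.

35.67

|P ∪ Q| = 43.6667.
|(P ∪ Q) ∩ R| = 14.
|(P ∪ Q) △ R| = 43.6667 + 20 − 28 = 35.67.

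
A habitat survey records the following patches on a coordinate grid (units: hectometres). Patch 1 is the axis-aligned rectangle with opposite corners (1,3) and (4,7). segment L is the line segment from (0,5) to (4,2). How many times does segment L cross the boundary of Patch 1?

2

The segment meets the boundary at (2.667,3), (1,4.25).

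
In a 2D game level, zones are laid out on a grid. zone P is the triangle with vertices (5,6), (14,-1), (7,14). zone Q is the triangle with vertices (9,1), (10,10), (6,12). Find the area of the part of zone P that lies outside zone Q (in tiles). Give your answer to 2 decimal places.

26.51

|zone P| = 43, |zone P∩zone Q| = 16.4861.
|zone P ∖ zone Q| = |zone P| − |zone P∩zone Q| = 43 − 16.4861 = 26.51.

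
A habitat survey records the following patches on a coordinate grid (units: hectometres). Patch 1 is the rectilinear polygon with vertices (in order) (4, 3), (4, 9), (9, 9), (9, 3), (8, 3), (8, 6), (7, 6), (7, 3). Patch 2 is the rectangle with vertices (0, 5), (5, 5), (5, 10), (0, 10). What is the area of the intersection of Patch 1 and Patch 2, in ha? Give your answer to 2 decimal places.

The intersection is the polygon with vertices (4,9), (5,9), (5,5), (4,5).
By the shoelace formula its area is 4.00.

4.00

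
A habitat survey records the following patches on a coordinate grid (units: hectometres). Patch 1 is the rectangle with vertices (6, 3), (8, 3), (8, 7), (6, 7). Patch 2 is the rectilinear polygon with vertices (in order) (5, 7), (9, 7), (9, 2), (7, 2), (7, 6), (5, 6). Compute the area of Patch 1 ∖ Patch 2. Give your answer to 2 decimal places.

3.00

|Patch 1| = 8, |Patch 1∩Patch 2| = 5.
|Patch 1 ∖ Patch 2| = |Patch 1| − |Patch 1∩Patch 2| = 8 − 5 = 3.00.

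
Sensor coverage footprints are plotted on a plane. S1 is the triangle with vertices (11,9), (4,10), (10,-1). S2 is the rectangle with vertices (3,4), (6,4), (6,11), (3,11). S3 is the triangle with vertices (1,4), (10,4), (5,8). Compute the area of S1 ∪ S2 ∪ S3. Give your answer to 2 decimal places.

By inclusion–exclusion:
Individual areas: |S1| = 35.5, |S2| = 21, |S3| = 18.
|S1∩S2| = 3.381.
|S1∩S3| = 5.2786.
|S2∩S3| = 9.6.
|S1∩S2∩S3| = 0.3634.
|S1 ∪ S2 ∪ S3| = 74.5 − 18.2595 + 0.3634 = 56.60.

56.60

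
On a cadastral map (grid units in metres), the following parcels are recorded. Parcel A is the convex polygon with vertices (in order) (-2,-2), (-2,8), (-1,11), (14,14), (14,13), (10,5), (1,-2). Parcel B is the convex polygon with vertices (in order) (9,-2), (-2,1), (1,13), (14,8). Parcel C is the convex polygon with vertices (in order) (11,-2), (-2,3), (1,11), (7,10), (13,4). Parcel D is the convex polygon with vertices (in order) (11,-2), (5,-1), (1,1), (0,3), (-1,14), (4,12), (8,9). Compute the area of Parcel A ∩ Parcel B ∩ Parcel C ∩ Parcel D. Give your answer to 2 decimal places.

72.86

The intersection is the polygon with vertices (4.309,0.574), (0.476,2.048), (0,3), (-0.39,7.293), (1,11), (6.571,10.071), (8,9), (9.25,4.417).
By the shoelace formula its area is 72.86.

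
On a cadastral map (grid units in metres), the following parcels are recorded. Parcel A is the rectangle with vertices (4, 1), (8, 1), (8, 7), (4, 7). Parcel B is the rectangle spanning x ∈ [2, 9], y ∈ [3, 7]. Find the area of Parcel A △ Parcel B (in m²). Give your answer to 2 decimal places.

20.00

|Parcel A∩Parcel B|: x∈[4,8], y∈[3,7] → 4·4 = 16.
|Parcel A △ Parcel B| = |Parcel A| + |Parcel B| − 2·|Parcel A∩Parcel B| = 24 + 28 − 32 = 20.00.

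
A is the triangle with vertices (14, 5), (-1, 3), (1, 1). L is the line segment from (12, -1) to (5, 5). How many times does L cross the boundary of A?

The segment meets the boundary at (6.212,3.962), (7.377,2.962).

2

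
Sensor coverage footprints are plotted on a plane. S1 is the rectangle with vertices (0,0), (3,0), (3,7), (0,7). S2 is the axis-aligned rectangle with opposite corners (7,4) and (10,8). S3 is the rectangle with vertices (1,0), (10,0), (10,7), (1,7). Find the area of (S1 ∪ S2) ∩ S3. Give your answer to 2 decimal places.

|S1 ∪ S2| = 33.
|(S1 ∪ S2) ∩ S3| = 23.00.

23.00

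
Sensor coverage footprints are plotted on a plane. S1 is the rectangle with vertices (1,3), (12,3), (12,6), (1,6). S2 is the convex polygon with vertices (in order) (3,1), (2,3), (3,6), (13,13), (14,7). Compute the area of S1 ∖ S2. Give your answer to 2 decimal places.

12.26

|S1| = 33, |S1∩S2| = 20.7424.
|S1 ∖ S2| = |S1| − |S1∩S2| = 33 − 20.7424 = 12.26.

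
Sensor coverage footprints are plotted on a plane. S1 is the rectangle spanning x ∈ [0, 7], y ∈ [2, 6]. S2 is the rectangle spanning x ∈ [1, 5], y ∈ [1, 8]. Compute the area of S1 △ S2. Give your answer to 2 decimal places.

24.00

|S1∩S2|: x∈[1,5], y∈[2,6] → 4·4 = 16.
|S1 △ S2| = |S1| + |S2| − 2·|S1∩S2| = 28 + 28 − 32 = 24.00.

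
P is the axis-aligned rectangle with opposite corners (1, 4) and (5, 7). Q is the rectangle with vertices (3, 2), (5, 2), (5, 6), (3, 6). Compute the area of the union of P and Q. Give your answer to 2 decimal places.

16.00

By inclusion–exclusion:
Individual areas: |P| = 12, |Q| = 8.
|P∩Q|: x∈[3,5], y∈[4,6] → 2·2 = 4.
|P ∪ Q| = 20 − 4 = 16.00.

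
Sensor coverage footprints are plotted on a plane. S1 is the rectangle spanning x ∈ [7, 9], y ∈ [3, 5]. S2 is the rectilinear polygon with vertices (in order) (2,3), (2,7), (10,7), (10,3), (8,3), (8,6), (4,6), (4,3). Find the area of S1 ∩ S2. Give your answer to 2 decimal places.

The intersection is the polygon with vertices (9,5), (9,3), (8,3), (8,5).
By the shoelace formula its area is 2.00.

2.00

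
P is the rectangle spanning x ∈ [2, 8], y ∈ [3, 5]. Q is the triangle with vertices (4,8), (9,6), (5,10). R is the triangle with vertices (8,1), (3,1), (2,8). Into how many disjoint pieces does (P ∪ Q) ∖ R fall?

(P ∪ Q) ∖ R splits into 3 disjoint pieces (area 5.1429, area 1.1429, area 6).

3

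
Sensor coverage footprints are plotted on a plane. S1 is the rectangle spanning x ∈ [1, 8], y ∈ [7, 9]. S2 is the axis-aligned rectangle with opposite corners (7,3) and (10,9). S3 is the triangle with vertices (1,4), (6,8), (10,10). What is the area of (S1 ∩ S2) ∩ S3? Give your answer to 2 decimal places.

The region (S1 ∩ S2) ∩ S3 is the polygon with vertices (7,8.5), (8,9), (8,8.667), (7,8).
By the shoelace formula its area is 0.42.

0.42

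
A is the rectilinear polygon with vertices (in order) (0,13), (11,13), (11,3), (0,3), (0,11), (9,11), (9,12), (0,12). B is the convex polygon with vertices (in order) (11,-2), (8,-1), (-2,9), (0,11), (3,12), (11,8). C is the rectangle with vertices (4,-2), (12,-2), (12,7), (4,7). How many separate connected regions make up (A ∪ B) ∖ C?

1

(A ∪ B) ∖ C is a single connected region.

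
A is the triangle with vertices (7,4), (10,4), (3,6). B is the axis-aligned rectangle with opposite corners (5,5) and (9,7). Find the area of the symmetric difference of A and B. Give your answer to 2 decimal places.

10.36

|A| = 3, |B| = 8, |A∩B| = 0.3214.
|A △ B| = |A| + |B| − 2·|A∩B| = 3 + 8 − 0.6429 = 10.36.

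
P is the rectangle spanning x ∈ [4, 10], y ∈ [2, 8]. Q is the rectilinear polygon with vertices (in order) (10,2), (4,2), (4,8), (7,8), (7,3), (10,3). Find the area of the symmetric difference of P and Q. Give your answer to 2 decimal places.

15.00

|P| = 36, |Q| = 21, |P∩Q| = 21.
|P △ Q| = |P| + |Q| − 2·|P∩Q| = 36 + 21 − 42 = 15.00.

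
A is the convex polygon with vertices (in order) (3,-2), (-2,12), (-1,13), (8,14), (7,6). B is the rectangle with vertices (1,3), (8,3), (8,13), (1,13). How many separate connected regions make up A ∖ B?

A ∖ B splits into 2 disjoint pieces (area 10.7143, area 19.5375).

2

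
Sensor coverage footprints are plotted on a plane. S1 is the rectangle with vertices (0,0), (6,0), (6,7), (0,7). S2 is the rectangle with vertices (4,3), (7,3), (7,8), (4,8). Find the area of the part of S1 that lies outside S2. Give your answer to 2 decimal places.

|S1∩S2|: x∈[4,6], y∈[3,7] → 2·4 = 8.
|S1| = 42.
|S1 ∖ S2| = |S1| − |S1∩S2| = 42 − 8 = 34.00.

34.00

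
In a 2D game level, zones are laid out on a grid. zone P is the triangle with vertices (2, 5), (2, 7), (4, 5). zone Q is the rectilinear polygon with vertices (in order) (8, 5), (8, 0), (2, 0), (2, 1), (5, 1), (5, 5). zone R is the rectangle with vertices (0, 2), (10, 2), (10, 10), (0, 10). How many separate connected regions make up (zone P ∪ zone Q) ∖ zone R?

(zone P ∪ zone Q) ∖ zone R is a single connected region.

1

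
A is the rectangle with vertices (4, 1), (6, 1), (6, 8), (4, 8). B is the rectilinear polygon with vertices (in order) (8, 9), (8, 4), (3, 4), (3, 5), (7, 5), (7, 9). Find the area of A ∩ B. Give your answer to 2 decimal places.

2.00

The intersection is the polygon with vertices (6,4), (4,4), (4,5), (6,5).
By the shoelace formula its area is 2.00.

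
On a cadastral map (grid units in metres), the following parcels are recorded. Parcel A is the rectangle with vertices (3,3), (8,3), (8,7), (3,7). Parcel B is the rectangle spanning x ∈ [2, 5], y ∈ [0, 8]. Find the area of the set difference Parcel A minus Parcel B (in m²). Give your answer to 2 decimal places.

|Parcel A∩Parcel B|: x∈[3,5], y∈[3,7] → 2·4 = 8.
|Parcel A| = 20.
|Parcel A ∖ Parcel B| = |Parcel A| − |Parcel A∩Parcel B| = 20 − 8 = 12.00.

12.00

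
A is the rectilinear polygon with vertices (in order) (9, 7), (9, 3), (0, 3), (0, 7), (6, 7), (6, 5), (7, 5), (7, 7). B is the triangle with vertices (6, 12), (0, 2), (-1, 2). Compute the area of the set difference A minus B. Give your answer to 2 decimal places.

31.26

|A| = 34, |A∩B| = 2.7357.
|A ∖ B| = |A| − |A∩B| = 34 − 2.7357 = 31.26.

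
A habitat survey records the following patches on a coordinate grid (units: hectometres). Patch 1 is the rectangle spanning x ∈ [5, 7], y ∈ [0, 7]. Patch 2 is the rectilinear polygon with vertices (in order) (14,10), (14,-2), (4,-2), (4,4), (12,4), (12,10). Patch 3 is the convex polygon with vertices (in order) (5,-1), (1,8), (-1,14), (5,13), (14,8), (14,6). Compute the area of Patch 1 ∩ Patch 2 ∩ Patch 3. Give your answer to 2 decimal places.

The intersection is the polygon with vertices (5,0), (5,4), (7,4), (7,0.556), (6.286,0).
By the shoelace formula its area is 7.80.

7.80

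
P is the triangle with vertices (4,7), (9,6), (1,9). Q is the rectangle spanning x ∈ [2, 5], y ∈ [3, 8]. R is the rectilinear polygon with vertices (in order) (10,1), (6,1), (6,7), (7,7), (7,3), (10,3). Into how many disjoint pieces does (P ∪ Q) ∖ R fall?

(P ∪ Q) ∖ R splits into 2 disjoint pieces (area 0.35, area 16.2167).

2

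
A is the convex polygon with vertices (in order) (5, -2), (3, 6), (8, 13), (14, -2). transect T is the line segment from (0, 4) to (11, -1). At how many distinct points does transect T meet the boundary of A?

1

The segment meets the boundary at (3.949,2.205).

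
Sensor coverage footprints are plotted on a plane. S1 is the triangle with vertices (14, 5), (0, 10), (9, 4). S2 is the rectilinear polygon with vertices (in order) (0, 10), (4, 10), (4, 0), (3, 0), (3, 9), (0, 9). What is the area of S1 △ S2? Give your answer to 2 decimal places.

29.03

|S1| = 19.5, |S2| = 13, |S1∩S2| = 1.7333.
|S1 △ S2| = |S1| + |S2| − 2·|S1∩S2| = 19.5 + 13 − 3.4667 = 29.03.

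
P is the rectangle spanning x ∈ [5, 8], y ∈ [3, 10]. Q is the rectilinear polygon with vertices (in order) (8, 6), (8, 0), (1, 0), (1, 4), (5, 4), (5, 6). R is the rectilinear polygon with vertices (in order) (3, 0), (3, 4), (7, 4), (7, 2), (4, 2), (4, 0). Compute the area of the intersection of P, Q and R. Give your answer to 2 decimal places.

2.00

The intersection is the polygon with vertices (5,3), (5,4), (7,4), (7,3).
By the shoelace formula its area is 2.00.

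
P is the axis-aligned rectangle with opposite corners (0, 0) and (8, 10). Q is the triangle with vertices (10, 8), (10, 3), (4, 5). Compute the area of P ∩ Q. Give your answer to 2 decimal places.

6.67

The intersection is the polygon with vertices (8,3.667), (4,5), (8,7).
By the shoelace formula its area is 6.67.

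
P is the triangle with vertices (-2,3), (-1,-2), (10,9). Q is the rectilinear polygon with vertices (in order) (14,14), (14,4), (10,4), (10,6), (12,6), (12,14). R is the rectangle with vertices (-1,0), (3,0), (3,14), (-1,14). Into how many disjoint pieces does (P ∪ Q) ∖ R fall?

(P ∪ Q) ∖ R splits into 3 disjoint pieces (area 12.25, area 4.75, area 24).

3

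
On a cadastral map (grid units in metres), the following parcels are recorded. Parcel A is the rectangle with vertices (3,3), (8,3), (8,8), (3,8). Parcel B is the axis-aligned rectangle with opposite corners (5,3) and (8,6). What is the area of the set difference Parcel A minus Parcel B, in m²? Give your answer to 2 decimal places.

|Parcel A∩Parcel B|: x∈[5,8], y∈[3,6] → 3·3 = 9.
|Parcel A| = 25.
|Parcel A ∖ Parcel B| = |Parcel A| − |Parcel A∩Parcel B| = 25 − 9 = 16.00.

16.00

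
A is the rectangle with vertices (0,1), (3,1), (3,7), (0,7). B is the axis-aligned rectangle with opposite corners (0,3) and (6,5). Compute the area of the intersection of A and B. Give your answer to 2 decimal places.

|A∩B|: x∈[0,3], y∈[3,5] → 3·2 = 6.

6.00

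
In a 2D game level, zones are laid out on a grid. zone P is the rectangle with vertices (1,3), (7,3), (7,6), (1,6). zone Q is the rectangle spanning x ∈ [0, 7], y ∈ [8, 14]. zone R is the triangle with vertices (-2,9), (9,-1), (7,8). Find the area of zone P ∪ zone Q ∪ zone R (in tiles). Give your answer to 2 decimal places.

By inclusion–exclusion:
Individual areas: |zone P| = 18, |zone Q| = 42, |zone R| = 39.5.
|zone P∩zone Q| = 0 (no overlap).
|zone P∩zone R| = 12.15.
|zone Q∩zone R| = 2.7222.
|zone P∩zone Q∩zone R| = 0.
|zone P ∪ zone Q ∪ zone R| = 99.5 − 14.8722 + 0 = 84.63.

84.63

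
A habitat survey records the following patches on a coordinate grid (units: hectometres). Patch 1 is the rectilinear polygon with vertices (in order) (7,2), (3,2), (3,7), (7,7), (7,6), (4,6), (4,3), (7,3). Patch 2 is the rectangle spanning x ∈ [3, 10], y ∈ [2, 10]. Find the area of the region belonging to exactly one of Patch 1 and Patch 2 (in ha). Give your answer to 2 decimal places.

45.00

|Patch 1| = 11, |Patch 2| = 56, |Patch 1∩Patch 2| = 11.
|Patch 1 △ Patch 2| = |Patch 1| + |Patch 2| − 2·|Patch 1∩Patch 2| = 11 + 56 − 22 = 45.00.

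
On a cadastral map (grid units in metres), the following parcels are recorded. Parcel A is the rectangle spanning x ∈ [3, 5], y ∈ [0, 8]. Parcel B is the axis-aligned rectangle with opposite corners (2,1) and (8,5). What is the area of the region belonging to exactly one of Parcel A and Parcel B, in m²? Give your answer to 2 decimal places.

|Parcel A∩Parcel B|: x∈[3,5], y∈[1,5] → 2·4 = 8.
|Parcel A △ Parcel B| = |Parcel A| + |Parcel B| − 2·|Parcel A∩Parcel B| = 16 + 24 − 16 = 24.00.

24.00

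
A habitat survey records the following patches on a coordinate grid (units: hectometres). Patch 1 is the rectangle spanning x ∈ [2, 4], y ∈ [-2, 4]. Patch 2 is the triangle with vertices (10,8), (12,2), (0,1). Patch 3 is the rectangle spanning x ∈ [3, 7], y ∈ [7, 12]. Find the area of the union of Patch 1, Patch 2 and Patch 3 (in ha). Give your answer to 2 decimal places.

65.30

By inclusion–exclusion:
Individual areas: |Patch 1| = 12, |Patch 2| = 37, |Patch 3| = 20.
|Patch 1∩Patch 2| = 3.7.
|Patch 1∩Patch 3| = 0 (no overlap).
|Patch 2∩Patch 3| = 0.
|Patch 1∩Patch 2∩Patch 3| = 0.
|Patch 1 ∪ Patch 2 ∪ Patch 3| = 69 − 3.7 + 0 = 65.30.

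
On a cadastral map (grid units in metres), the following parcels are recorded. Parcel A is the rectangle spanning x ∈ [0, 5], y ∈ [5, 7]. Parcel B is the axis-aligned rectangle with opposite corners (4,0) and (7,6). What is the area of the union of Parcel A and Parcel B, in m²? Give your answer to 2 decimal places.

27.00

By inclusion–exclusion:
Individual areas: |Parcel A| = 10, |Parcel B| = 18.
|Parcel A∩Parcel B|: x∈[4,5], y∈[5,6] → 1·1 = 1.
|Parcel A ∪ Parcel B| = 28 − 1 = 27.00.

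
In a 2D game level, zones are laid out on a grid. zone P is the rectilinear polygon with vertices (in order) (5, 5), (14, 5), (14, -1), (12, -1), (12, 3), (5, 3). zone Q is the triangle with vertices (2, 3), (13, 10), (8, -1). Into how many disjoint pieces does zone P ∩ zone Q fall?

zone P ∩ zone Q is a single connected region.

1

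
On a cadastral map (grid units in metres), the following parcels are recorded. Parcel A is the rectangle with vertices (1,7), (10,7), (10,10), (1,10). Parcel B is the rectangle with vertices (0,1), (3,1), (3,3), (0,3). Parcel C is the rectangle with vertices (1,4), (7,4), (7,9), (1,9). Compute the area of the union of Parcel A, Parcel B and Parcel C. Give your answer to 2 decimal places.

By inclusion–exclusion:
Individual areas: |Parcel A| = 27, |Parcel B| = 6, |Parcel C| = 30.
|Parcel A∩Parcel B| = 0 (no overlap).
|Parcel A∩Parcel C|: x∈[1,7], y∈[7,9] → 6·2 = 12.
|Parcel B∩Parcel C| = 0 (no overlap).
|Parcel A∩Parcel B∩Parcel C| = 0.
|Parcel A ∪ Parcel B ∪ Parcel C| = 63 − 12 + 0 = 51.00.

51.00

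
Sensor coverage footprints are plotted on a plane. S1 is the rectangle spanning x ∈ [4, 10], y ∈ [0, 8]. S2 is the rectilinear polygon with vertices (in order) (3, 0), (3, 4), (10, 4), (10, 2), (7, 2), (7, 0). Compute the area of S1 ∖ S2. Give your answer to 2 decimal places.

30.00

|S1| = 48, |S1∩S2| = 18.
|S1 ∖ S2| = |S1| − |S1∩S2| = 48 − 18 = 30.00.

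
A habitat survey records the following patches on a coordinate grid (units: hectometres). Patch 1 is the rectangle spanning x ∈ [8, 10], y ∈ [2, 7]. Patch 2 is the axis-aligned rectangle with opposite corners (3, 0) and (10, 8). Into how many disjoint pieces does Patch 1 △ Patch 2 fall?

Patch 1 △ Patch 2 is a single connected region.

1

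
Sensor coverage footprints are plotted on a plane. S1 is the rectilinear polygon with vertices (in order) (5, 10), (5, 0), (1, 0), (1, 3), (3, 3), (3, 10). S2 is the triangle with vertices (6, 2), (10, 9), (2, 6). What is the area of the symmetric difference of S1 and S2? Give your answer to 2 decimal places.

37.00

|S1| = 26, |S2| = 22, |S1∩S2| = 5.5.
|S1 △ S2| = |S1| + |S2| − 2·|S1∩S2| = 26 + 22 − 11 = 37.00.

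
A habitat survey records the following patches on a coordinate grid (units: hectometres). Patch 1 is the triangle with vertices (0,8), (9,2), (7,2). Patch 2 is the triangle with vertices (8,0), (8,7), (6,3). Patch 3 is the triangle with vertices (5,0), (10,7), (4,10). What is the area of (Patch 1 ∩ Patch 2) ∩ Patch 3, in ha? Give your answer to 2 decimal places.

0.96

The region (Patch 1 ∩ Patch 2) ∩ Patch 3 is the polygon with vertices (6.222,2.667), (6,3), (6.375,3.75), (7.258,3.161), (6.646,2.304).
By the shoelace formula its area is 0.96.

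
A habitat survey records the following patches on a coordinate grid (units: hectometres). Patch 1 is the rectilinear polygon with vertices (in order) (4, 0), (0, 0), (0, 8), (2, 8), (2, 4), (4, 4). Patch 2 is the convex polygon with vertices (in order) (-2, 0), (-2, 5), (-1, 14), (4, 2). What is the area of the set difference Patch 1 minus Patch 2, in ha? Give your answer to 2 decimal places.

6.47

|Patch 1| = 24, |Patch 1∩Patch 2| = 17.5333.
|Patch 1 ∖ Patch 2| = |Patch 1| − |Patch 1∩Patch 2| = 24 − 17.5333 = 6.47.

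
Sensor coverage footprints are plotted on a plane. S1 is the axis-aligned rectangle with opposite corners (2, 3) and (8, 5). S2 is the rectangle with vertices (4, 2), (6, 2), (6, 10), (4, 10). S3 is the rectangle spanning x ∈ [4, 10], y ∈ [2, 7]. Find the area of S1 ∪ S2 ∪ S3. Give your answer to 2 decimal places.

By inclusion–exclusion:
Individual areas: |S1| = 12, |S2| = 16, |S3| = 30.
|S1∩S2|: x∈[4,6], y∈[3,5] → 2·2 = 4.
|S1∩S3|: x∈[4,8], y∈[3,5] → 4·2 = 8.
|S2∩S3|: x∈[4,6], y∈[2,7] → 2·5 = 10.
|S1∩S2∩S3| = 4.
|S1 ∪ S2 ∪ S3| = 58 − 22 + 4 = 40.00.

40.00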